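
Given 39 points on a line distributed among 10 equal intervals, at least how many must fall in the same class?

By pigeonhole with 39 objects and 10 categories: ceiling(39/10).

Final answer: 4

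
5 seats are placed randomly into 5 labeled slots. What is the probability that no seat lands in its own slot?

Derangements satisfy D(n) = (n-1)(D(n-1) + D(n-2)), starting from D(0)=1, D(1)=0.
Building up: D(2)=1, D(3)=2, D(4)=9, D(5)=44.
Total arrangements: 5! = 120.
Probability = D(5)/5! = 11/30.

Final answer: D(5)/5! = 44/120 = 0.366667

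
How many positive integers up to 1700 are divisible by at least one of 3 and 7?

Multiples of 3: 566. Multiples of 7: 242. Of both (lcm=21): 80.
By inclusion-exclusion: 566 + 242 - 80.

Final answer: 728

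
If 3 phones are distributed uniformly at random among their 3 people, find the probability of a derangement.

Derangements satisfy D(n) = (n-1)(D(n-1) + D(n-2)), starting from D(0)=1, D(1)=0.
Building up: D(2)=1, D(3)=2.
Total arrangements: 3! = 6.
Probability = D(3)/3! = 1/3.

Final answer: D(3)/3! = 2/6 = 0.333333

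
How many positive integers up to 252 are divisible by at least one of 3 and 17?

Multiples of 3: 84. Multiples of 17: 14. Of both (lcm=51): 4.
By inclusion-exclusion: 84 + 14 - 4.

Final answer: 94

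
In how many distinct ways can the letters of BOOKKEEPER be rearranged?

Letters (B:1, E:3, K:2, O:2, P:1, R:1). Total letters: 10.
Permutations = 10!/(3! x 2! x 2!).

Final answer: 151200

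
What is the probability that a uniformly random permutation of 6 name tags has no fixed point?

Derangements satisfy D(n) = (n-1)(D(n-1) + D(n-2)), starting from D(0)=1, D(1)=0.
Building up: D(2)=1, D(3)=2, D(4)=9, D(5)=44, D(6)=265.
Total arrangements: 6! = 720.
Probability = D(6)/6! = 53/144.

Final answer: D(6)/6! = 265/720 = 0.368056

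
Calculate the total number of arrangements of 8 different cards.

The number of ways to arrange 8 distinct objects is 8!.

Final answer: 8! = 40320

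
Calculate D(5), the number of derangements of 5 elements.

Use the recurrence D(n) = (n-1)(D(n-1) + D(n-2)) with D(0)=1, D(1)=0.
D(2) = 1 x (0 + 1) = 1
D(3) = 2 x (1 + 0) = 2
D(4) = 3 x (2 + 1) = 9
D(5) = 4 x (D(4) + D(3)) = 4 x (9 + 2)

Final answer: D(5) = 44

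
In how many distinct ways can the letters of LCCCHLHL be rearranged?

Letters (C:3, H:2, L:3). Total letters: 8.
Permutations = 8!/(3! x 3! x 2!).

Final answer: 560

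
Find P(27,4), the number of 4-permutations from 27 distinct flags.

P(27,4) = 27!/(27-4)! = 27!/23!.

Final answer: P(27,4) = 421200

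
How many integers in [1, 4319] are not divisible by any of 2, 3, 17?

|div by 2|=2159, |div by 3|=1439, |div by 17|=254.
|div by 2&3|=719, |div by 2&17|=127, |div by 3&17|=84, |div by all|=42.
By inclusion-exclusion, divisible by at least one: 2159+1439+254-719-127-84+42 = 2964.
Not divisible by any: 4319 - 2964.

Final answer: 1355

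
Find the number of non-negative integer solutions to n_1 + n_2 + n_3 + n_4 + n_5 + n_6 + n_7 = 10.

Stars and bars with 10 stars and 6 bars:
C(10+7-1, 7-1) = C(16,6).

Final answer: C(16,6) = 8008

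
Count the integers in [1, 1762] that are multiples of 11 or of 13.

Multiples of 11: 160. Multiples of 13: 135. Of both (lcm=143): 12.
By inclusion-exclusion: 160 + 135 - 12.

Final answer: 283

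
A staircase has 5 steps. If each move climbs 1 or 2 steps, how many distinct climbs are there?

Let f(n) be the number of climbs. Removing the last move (1 or 2 steps) gives f(n) = f(n-1) + f(n-2); base cases f(1)=1, f(2)=2.
Iterating the recurrence: f(1)=1, f(2)=2, f(3)=3, f(4)=5, f(5)=8.

Final answer: 8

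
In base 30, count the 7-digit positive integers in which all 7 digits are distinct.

First digit: 29 (nonzero). Second: 29 (not first). Third: 28, etc.
Total: 29 x 29 x 28 x 27 x 26 x 25 x 24.

Final answer: 9918417600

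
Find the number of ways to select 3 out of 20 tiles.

C(20,3) = 20!/(3! x (20-3)!).

Final answer: C(20,3) = 1140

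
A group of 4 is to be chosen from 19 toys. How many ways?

C(19,4) = 19!/(4! x 15!).

Final answer: \binom{19}{4} = 3876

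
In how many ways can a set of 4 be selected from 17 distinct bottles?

C(17,4) = 17!/(4! x 13!).

Final answer: \binom{17}{4} = 2380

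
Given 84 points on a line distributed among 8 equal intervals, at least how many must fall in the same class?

By pigeonhole with 84 objects and 8 categories: ceiling(84/8).

Final answer: 11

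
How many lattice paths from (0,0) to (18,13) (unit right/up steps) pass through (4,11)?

Paths (0,0)->(4,11): C(15,11) = 1365.
Paths (4,11)->(18,13): C(16,2) = 120.
By multiplication principle: 1365 x 120.

Final answer: 163800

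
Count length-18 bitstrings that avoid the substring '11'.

Classify by the final bit: ...0 gives a(n-1) strings, ...01 gives a(n-2) strings. Thus a(n) = a(n-1) + a(n-2) with a(1)=2, a(2)=3.
Building up term by term: a(1)=2, a(2)=3, a(3)=5, a(4)=8, a(5)=13, a(6)=21, a(7)=34, a(8)=55, a(9)=89, a(10)=144, a(11)=233, a(12)=377, a(13)=610, a(14)=987, a(15)=1597, a(16)=2584, a(17)=4181, a(18)=6765.

Final answer: 6765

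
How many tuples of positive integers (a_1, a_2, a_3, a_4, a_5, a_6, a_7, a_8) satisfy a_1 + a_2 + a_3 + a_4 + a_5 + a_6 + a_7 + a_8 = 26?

Substitute a'_i = a_i - 1 (so a'_i >= 0). Then sum a'_i = 26 - 8 = 18.
Stars and bars: C(18+8-1, 8-1) = C(25,7).

Final answer: C(25,7) = 480700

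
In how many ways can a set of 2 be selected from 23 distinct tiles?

C(23,2) = 23!/(2! x (23-2)!).

Final answer: C(23,2) = 253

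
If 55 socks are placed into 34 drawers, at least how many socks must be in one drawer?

By the pigeonhole principle: ceiling(55/34).

Final answer: 2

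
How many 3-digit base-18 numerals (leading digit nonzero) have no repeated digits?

The leading digit has 17 choices (anything but zero); the next has 17 (anything but the first), then 16, and so on, one fewer each time.
Total: 17 x 17 x 16.

Final answer: 4624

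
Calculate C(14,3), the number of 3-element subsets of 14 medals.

C(14,3) = 14!/(3! x (14-3)!).

Final answer: C(14,3) = 364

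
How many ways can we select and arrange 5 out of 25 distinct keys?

P(25,5) = 25!/(25-5)! = 25!/20!.

Final answer: P(25,5) = 6375600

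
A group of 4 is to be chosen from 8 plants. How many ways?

C(8,4) = 8!/(4! x 4!).

Final answer: \binom{8}{4} = 70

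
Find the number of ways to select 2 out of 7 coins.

C(7,2) = 7!/(2! x (7-2)!).

Final answer: C(7,2) = 21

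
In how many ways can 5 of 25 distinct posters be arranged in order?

P(25,5) = 25!/(25-5)! = 25!/20!.

Final answer: P(25,5) = 6375600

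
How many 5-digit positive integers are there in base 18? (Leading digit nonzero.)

In base 18, the leading digit has 17 choices (1..17); each of the remaining 4 digits has 18 choices.
Total: 17 x 18^4.

Final answer: 1784592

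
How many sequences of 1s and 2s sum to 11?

Let f(n) be the number of climbs. Removing the last move (1 or 2 steps) gives f(n) = f(n-1) + f(n-2); base cases f(1)=1, f(2)=2.
Building up term by term: f(1)=1, f(2)=2, f(3)=3, f(4)=5, f(5)=8, f(6)=13, f(7)=21, f(8)=34, f(9)=55, f(10)=89, f(11)=144.

Final answer: 144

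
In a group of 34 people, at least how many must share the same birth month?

There are 12 possible values for birth month. With 34 people and 12 categories, by pigeonhole: ceiling(34/12).

Final answer: 3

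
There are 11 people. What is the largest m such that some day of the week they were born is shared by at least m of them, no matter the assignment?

There are 7 possible values for day of the week they were born. With 11 people and 7 categories, by pigeonhole: ceiling(11/7).

Final answer: 2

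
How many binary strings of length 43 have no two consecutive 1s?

A valid string ends in 0 (append to any length-(n-1) valid string) or in 01 (append to any length-(n-2) valid string), so a(n) = a(n-1) + a(n-2) with a(1)=2, a(2)=3.
Iterating the recurrence: a(1)=2, a(2)=3, a(3)=5, a(4)=8, a(5)=13, a(6)=21, a(7)=34, a(8)=55, a(9)=89, a(10)=144, a(11)=233, a(12)=377, a(13)=610, a(14)=987, a(15)=1597, a(16)=2584, a(17)=4181, a(18)=6765, a(19)=10946, a(20)=17711, a(21)=28657, a(22)=46368, a(23)=75025, a(24)=121393, a(25)=196418, a(26)=317811, a(27)=514229, a(28)=832040, a(29)=1346269, a(30)=2178309, a(31)=3524578, a(32)=5702887, a(33)=9227465, a(34)=14930352, a(35)=24157817, a(36)=39088169, a(37)=63245986, a(38)=102334155, a(39)=165580141, a(40)=267914296, a(41)=433494437, a(42)=701408733, a(43)=1134903170.

Final answer: 1134903170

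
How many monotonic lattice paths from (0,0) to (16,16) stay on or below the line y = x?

Total monotonic paths to (16,16): C(32,16) = 601080390.
By the reflection principle, paths that go above the diagonal number C(32,17) = 565722720.
Valid Dyck paths: 601080390 - 565722720.
(These counts are the Catalan numbers.)

Final answer: C_{16} = 35357670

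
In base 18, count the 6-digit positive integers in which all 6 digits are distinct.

First digit: 17 (nonzero). Second: 17 (not first). Third: 16, etc.
Total: 17 x 17 x 16 x 15 x 14 x 13.

Final answer: 12623520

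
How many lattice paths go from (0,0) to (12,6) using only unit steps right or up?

Each path has 12 right steps and 6 up steps in some order (18 steps total).
Choose which 6 of the 18 steps are up: C(18,6).

Final answer: C(18,6) = 18564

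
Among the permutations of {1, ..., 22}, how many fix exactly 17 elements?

Choose which 17 elements are fixed: C(22,17) = 26334.
Derange the remaining 5 using D(j) = (j-1)(D(j-1) + D(j-2)), D(0)=1, D(1)=0: D(2)=1, D(3)=2, D(4)=9, D(5)=44.
Total: 26334 x 44.

Final answer: C(22,17) D(5) = 1158696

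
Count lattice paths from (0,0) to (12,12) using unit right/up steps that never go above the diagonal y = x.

Total monotonic paths to (12,12): C(24,12) = 2704156.
By the reflection principle, paths that go above the diagonal number C(24,13) = 2496144.
Valid Dyck paths: 2704156 - 2496144.
(Equivalently, C_{12} = C(24,12)/13 = 2704156/13.)

Final answer: C_{12} = 208012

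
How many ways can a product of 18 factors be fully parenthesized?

The structures are counted by the Catalan number C_n. Here n = 18 - 1 = 17.
Using C_0 = 1 and C_(k+1) = C_k x 2(2k+1)/(k+2), build up term by term: C_1=1, C_2=2, C_3=5, C_4=14, C_5=42, C_6=132, C_7=429, C_8=1430, C_9=4862, C_10=16796, C_11=58786, C_12=208012, C_13=742900, C_14=2674440, C_15=9694845, C_16=35357670, C_17=129644790.

Final answer: C_{17} = 129644790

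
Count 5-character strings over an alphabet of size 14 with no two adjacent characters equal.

First character: 14 choices. Each subsequent: 13 choices (must differ from the previous one).
Total: 14 x 13^4.

Final answer: 14 x 13^{4} = 399854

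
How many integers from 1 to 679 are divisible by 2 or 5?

Multiples of 2: 339. Multiples of 5: 135. Of both (lcm=10): 67.
By inclusion-exclusion: 339 + 135 - 67.

Final answer: 407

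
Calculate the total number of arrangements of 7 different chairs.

The number of ways to arrange 7 distinct objects is 7!.

Final answer: 7! = 5040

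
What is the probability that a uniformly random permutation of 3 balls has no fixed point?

D(n) = (n-1)(D(n-1) + D(n-2)), D(0)=1, D(1)=0.
Building up: D(2)=1, D(3)=2.
Total arrangements: 3! = 6.
Probability = D(3)/3! = 1/3.

Final answer: D(3)/3! = 2/6 = 0.333333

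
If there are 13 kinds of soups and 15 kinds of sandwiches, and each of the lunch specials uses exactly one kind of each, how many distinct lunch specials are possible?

By the multiplication principle: 13 x 15.

Final answer: 195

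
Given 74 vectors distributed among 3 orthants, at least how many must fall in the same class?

By pigeonhole with 74 objects and 3 categories: ceiling(74/3).

Final answer: 25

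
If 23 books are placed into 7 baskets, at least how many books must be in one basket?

By the pigeonhole principle: ceiling(23/7).

Final answer: 4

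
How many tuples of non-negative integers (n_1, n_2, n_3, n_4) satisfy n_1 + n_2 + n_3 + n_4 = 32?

Stars and bars with 32 stars and 3 bars:
C(32+4-1, 4-1) = C(35,3).

Final answer: C(35,3) = 6545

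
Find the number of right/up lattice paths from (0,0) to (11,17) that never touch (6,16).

Total paths to (11,17): C(28,17) = 21474180.
Paths through (6,16): C(22,16) x C(6,1) = 447678.
Avoiding (6,16): 21474180 - 447678.

Final answer: 21026502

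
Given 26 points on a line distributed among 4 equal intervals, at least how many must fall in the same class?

By pigeonhole with 26 objects and 4 categories: ceiling(26/4).

Final answer: 7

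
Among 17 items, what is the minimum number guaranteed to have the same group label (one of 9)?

There are 9 possible values for group label (one of 9). With 17 items and 9 categories, by pigeonhole: ceiling(17/9).

Final answer: 2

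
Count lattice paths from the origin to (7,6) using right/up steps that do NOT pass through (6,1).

Total paths to (7,6): C(13,6) = 1716.
Paths through (6,1): C(7,1) x C(6,5) = 42.
Avoiding (6,1): 1716 - 42.

Final answer: 1674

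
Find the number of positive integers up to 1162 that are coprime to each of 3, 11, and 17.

|div by 3|=387, |div by 11|=105, |div by 17|=68.
|div by 3&11|=35, |div by 3&17|=22, |div by 11&17|=6, |div by all|=2.
By inclusion-exclusion, divisible by at least one: 387+105+68-35-22-6+2 = 499.
Not divisible by any: 1162 - 499.

Final answer: 663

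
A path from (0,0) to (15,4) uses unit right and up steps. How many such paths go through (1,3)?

Paths (0,0)->(1,3): C(4,3) = 4.
Paths (1,3)->(15,4): C(15,1) = 15.
By multiplication principle: 4 x 15.

Final answer: 60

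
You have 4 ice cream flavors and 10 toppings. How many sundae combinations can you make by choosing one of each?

By the multiplication principle: 4 x 10.

Final answer: 40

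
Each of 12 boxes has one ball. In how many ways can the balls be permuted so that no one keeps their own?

Derangements satisfy D(n) = (n-1)(D(n-1) + D(n-2)), starting from D(0)=1, D(1)=0.
D(2) = 1 x (0 + 1) = 1
D(3) = 2 x (1 + 0) = 2
D(4) = 3 x (2 + 1) = 9
D(5) = 4 x (9 + 2) = 44
D(6) = 5 x (44 + 9) = 265
D(7) = 6 x (265 + 44) = 1854
D(8) = 7 x (1854 + 265) = 14833
D(9) = 8 x (14833 + 1854) = 133496
D(10) = 9 x (133496 + 14833) = 1334961
D(11) = 10 x (1334961 + 133496) = 14684570
D(12) = 11 x (D(11) + D(10)) = 11 x (14684570 + 1334961)

Final answer: D(12) = 176214841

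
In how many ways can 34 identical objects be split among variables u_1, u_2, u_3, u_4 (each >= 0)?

Stars and bars with 34 stars and 3 bars:
C(34+4-1, 4-1) = C(37,3).

Final answer: C(37,3) = 7770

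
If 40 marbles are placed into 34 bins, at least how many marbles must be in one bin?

By the pigeonhole principle: ceiling(40/34).

Final answer: 2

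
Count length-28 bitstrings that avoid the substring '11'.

Classify by the final bit: ...0 gives a(n-1) strings, ...01 gives a(n-2) strings. Thus a(n) = a(n-1) + a(n-2) with a(1)=2, a(2)=3.
Building up term by term: a(1)=2, a(2)=3, a(3)=5, a(4)=8, a(5)=13, a(6)=21, a(7)=34, a(8)=55, a(9)=89, a(10)=144, a(11)=233, a(12)=377, a(13)=610, a(14)=987, a(15)=1597, a(16)=2584, a(17)=4181, a(18)=6765, a(19)=10946, a(20)=17711, a(21)=28657, a(22)=46368, a(23)=75025, a(24)=121393, a(25)=196418, a(26)=317811, a(27)=514229, a(28)=832040.

Final answer: 832040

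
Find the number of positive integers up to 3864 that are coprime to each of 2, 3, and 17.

|div by 2|=1932, |div by 3|=1288, |div by 17|=227.
|div by 2&3|=644, |div by 2&17|=113, |div by 3&17|=75, |div by all|=37.
By inclusion-exclusion, divisible by at least one: 1932+1288+227-644-113-75+37 = 2652.
Not divisible by any: 3864 - 2652.

Final answer: 1212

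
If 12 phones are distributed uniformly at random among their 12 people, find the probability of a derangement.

Derangements satisfy D(n) = (n-1)(D(n-1) + D(n-2)), starting from D(0)=1, D(1)=0.
Building up: D(2)=1, D(3)=2, D(4)=9, D(5)=44, D(6)=265, D(7)=1854, D(8)=14833, D(9)=133496, D(10)=1334961, D(11)=14684570, D(12)=176214841.
Total arrangements: 12! = 479001600.
Probability = D(12)/12! = 16019531/43545600.

Final answer: D(12)/12! = 176214841/479001600 = 0.367879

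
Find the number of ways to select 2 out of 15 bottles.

C(15,2) = 15!/(2! x (15-2)!).

Final answer: C(15,2) = 105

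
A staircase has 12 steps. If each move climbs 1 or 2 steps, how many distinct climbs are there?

Let f(n) count the ways. The last step is size 1 or 2, so f(n) = f(n-1) + f(n-2) with f(1)=1, f(2)=2.
Computing successive values: f(1)=1, f(2)=2, f(3)=3, f(4)=5, f(5)=8, f(6)=13, f(7)=21, f(8)=34, f(9)=55, f(10)=89, f(11)=144, f(12)=233.

Final answer: 233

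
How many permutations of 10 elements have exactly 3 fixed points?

Choose which 3 elements are fixed: C(10,3) = 120.
Derange the remaining 7 using D(j) = (j-1)(D(j-1) + D(j-2)), D(0)=1, D(1)=0: D(2)=1, D(3)=2, D(4)=9, D(5)=44, D(6)=265, D(7)=1854.
Total: 120 x 1854.

Final answer: C(10,3) D(7) = 222480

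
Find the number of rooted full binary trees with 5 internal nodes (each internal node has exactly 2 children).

The structures are counted by the Catalan number C_n. Here n = 5.
C_n = C(2n,n)/(n+1), so C_{5} = C(10,5)/6 = 252/6.

Final answer: C_{5} = 42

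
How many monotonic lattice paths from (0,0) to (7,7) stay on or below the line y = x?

Total monotonic paths to (7,7): C(14,7) = 3432.
A path is bad iff it touches y = x + 1; reflecting its initial segment maps bad paths bijectively onto all paths to (6,8), of which there are C(14,8) = 3003.
Valid Dyck paths: 3432 - 3003.
(Equivalently, C_{7} = C(14,7)/8 = 3432/8.)

Final answer: C_{7} = 429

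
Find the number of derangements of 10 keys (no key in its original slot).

Use the recurrence D(n) = (n-1)(D(n-1) + D(n-2)) with D(0)=1, D(1)=0.
D(2) = 1 x (0 + 1) = 1
D(3) = 2 x (1 + 0) = 2
D(4) = 3 x (2 + 1) = 9
D(5) = 4 x (9 + 2) = 44
D(6) = 5 x (44 + 9) = 265
D(7) = 6 x (265 + 44) = 1854
D(8) = 7 x (1854 + 265) = 14833
D(9) = 8 x (14833 + 1854) = 133496
D(10) = 9 x (D(9) + D(8)) = 9 x (133496 + 14833)

Final answer: D(10) = 1334961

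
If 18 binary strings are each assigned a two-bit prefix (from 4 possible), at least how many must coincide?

There are 4 possible values for two-bit prefix. With 18 binary strings and 4 categories, by pigeonhole: ceiling(18/4).

Final answer: 5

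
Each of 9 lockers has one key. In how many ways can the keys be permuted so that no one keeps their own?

Derangements satisfy D(n) = (n-1)(D(n-1) + D(n-2)), starting from D(0)=1, D(1)=0.
D(2) = 1 x (0 + 1) = 1
D(3) = 2 x (1 + 0) = 2
D(4) = 3 x (2 + 1) = 9
D(5) = 4 x (9 + 2) = 44
D(6) = 5 x (44 + 9) = 265
D(7) = 6 x (265 + 44) = 1854
D(8) = 7 x (1854 + 265) = 14833
D(9) = 8 x (D(8) + D(7)) = 8 x (14833 + 1854)

Final answer: D(9) = 133496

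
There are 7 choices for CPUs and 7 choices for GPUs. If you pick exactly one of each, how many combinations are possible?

By the multiplication principle: 7 x 7.

Final answer: 49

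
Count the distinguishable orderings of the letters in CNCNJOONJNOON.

Letters (C:2, J:2, N:5, O:4). Total letters: 13.
Permutations = 13!/(5! x 4! x 2! x 2!).

Final answer: 540540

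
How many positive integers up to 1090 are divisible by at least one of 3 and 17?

Multiples of 3: 363. Multiples of 17: 64. Of both (lcm=51): 21.
By inclusion-exclusion: 363 + 64 - 21.

Final answer: 406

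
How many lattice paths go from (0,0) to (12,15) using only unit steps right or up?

Each path has 12 right steps and 15 up steps in some order (27 steps total).
Choose which 15 of the 27 steps are up: C(27,15).

Final answer: C(27,15) = 17383860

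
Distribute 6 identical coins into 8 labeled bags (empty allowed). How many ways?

Stars and bars: C(n+k-1, k-1) = C(13,7).

Final answer: C(13,7) = 1716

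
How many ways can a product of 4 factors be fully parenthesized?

The structures are counted by the Catalan number C_n. Here n = 4 - 1 = 3.
Using C_0 = 1 and C_(k+1) = C_k x 2(2k+1)/(k+2), build up term by term: C_1=1, C_2=2, C_3=5.

Final answer: C_{3} = 5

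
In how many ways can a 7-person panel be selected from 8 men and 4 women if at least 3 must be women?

Sum over valid woman counts:
C(4,3)C(8,4) = 280
C(4,4)C(8,3) = 56
Total: 280 + 56.

Final answer: 336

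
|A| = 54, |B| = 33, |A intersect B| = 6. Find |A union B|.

|A union B| = |A| + |B| - |A intersect B| = 54 + 33 - 6.

Final answer: 81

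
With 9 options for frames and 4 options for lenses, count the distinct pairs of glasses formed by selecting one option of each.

By the multiplication principle: 9 x 4.

Final answer: 36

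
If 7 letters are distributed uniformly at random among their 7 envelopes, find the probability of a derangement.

Derangements satisfy D(n) = (n-1)(D(n-1) + D(n-2)), starting from D(0)=1, D(1)=0.
Building up: D(2)=1, D(3)=2, D(4)=9, D(5)=44, D(6)=265, D(7)=1854.
Total arrangements: 7! = 5040.
Probability = D(7)/7! = 103/280.

Final answer: D(7)/7! = 1854/5040 = 0.367857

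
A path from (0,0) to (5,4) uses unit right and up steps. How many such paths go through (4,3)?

Paths (0,0)->(4,3): C(7,3) = 35.
Paths (4,3)->(5,4): C(2,1) = 2.
By multiplication principle: 35 x 2.

Final answer: 70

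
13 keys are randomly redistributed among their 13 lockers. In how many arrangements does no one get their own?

D(n) = (n-1)(D(n-1) + D(n-2)), D(0)=1, D(1)=0.
D(2) = 1 x (0 + 1) = 1
D(3) = 2 x (1 + 0) = 2
D(4) = 3 x (2 + 1) = 9
D(5) = 4 x (9 + 2) = 44
D(6) = 5 x (44 + 9) = 265
D(7) = 6 x (265 + 44) = 1854
D(8) = 7 x (1854 + 265) = 14833
D(9) = 8 x (14833 + 1854) = 133496
D(10) = 9 x (133496 + 14833) = 1334961
D(11) = 10 x (1334961 + 133496) = 14684570
D(12) = 11 x (14684570 + 1334961) = 176214841
D(13) = 12 x (D(12) + D(11)) = 12 x (176214841 + 14684570)

Final answer: D(13) = 2290792932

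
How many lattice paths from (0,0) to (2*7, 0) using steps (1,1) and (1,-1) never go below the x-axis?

Total monotonic paths to (7,7): C(14,7) = 3432.
Paths that cross above y=x (reflection bijection): C(14,8) = 3003.
Valid Dyck paths: 3432 - 3003.
(Check: C(14,7) - C(14,8) = C(14,7)/8, the Catalan number C_{7}.)

Final answer: C_{7} = 429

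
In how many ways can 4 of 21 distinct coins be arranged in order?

P(21,4) = 21!/(21-4)! = 21!/17!.

Final answer: P(21,4) = 143640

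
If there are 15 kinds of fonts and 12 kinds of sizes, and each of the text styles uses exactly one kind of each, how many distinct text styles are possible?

By the multiplication principle: 15 x 12.

Final answer: 180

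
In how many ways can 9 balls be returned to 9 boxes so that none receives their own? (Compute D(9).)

Use the recurrence D(n) = (n-1)(D(n-1) + D(n-2)) with D(0)=1, D(1)=0.
D(2) = 1 x (0 + 1) = 1
D(3) = 2 x (1 + 0) = 2
D(4) = 3 x (2 + 1) = 9
D(5) = 4 x (9 + 2) = 44
D(6) = 5 x (44 + 9) = 265
D(7) = 6 x (265 + 44) = 1854
D(8) = 7 x (1854 + 265) = 14833
D(9) = 8 x (D(8) + D(7)) = 8 x (14833 + 1854)

Final answer: D(9) = 133496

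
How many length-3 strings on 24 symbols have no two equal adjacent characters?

First character: 24 choices. Each subsequent: 23 choices (must differ from the previous one).
Total: 24 x 23^2.

Final answer: 24 x 23^{2} = 12696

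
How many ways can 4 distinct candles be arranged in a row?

The number of ways to arrange 4 distinct objects is 4!.

Final answer: 4! = 24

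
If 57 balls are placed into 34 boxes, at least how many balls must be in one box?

By the pigeonhole principle: ceiling(57/34).

Final answer: 2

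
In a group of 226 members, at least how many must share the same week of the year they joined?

There are 52 possible values for week of the year they joined. With 226 members and 52 categories, by pigeonhole: ceiling(226/52).

Final answer: 5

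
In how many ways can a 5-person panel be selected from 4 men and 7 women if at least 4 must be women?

Sum over valid woman counts:
C(7,4)C(4,1) = 140
C(7,5)C(4,0) = 21
Total: 140 + 21.

Final answer: 161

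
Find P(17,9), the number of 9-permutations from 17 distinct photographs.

P(17,9) = 17!/(17-9)! = 17!/8!.

Final answer: P(17,9) = 8821612800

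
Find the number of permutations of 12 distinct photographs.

The number of ways to arrange 12 distinct objects is 12!.

Final answer: 12! = 479001600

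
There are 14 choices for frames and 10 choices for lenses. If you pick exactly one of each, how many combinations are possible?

By the multiplication principle: 14 x 10.

Final answer: 140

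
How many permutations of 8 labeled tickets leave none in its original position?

Use the recurrence D(n) = (n-1)(D(n-1) + D(n-2)) with D(0)=1, D(1)=0.
D(2) = 1 x (0 + 1) = 1
D(3) = 2 x (1 + 0) = 2
D(4) = 3 x (2 + 1) = 9
D(5) = 4 x (9 + 2) = 44
D(6) = 5 x (44 + 9) = 265
D(7) = 6 x (265 + 44) = 1854
D(8) = 7 x (D(7) + D(6)) = 7 x (1854 + 265)

Final answer: D(8) = 14833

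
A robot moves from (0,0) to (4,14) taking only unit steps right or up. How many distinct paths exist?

Each path has 4 right steps and 14 up steps in some order (18 steps total).
Choose which 14 of the 18 steps are up: C(18,14).

Final answer: C(18,14) = 3060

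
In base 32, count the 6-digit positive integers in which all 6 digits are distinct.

First digit: 31 (nonzero). Second: 31 (not first). Third: 30, etc.
Total: 31 x 31 x 30 x 29 x 28 x 27.

Final answer: 632068920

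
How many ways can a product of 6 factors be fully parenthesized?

The structures are counted by the Catalan number C_n. Here n = 6 - 1 = 5.
Using C_0 = 1 and C_(k+1) = C_k x 2(2k+1)/(k+2), build up term by term: C_1=1, C_2=2, C_3=5, C_4=14, C_5=42.

Final answer: C_{5} = 42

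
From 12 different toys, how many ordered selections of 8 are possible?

P(12,8) = 12!/(12-8)! = 12!/4!.

Final answer: P(12,8) = 19958400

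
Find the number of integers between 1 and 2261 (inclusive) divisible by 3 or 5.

Multiples of 3: 753. Multiples of 5: 452. Of both (lcm=15): 150.
By inclusion-exclusion: 753 + 452 - 150.

Final answer: 1055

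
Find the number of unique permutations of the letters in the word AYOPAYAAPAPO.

Letters (A:5, O:2, P:3, Y:2). Total letters: 12.
Permutations = 12!/(5! x 3! x 2! x 2!).

Final answer: 166320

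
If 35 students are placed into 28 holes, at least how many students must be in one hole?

By the pigeonhole principle: ceiling(35/28).

Final answer: 2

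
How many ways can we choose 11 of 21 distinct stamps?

C(21,11) = 21!/(11! x 10!).

Final answer: \binom{21}{11} = 352716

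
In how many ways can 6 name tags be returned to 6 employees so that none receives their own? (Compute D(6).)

Derangements satisfy D(n) = (n-1)(D(n-1) + D(n-2)), starting from D(0)=1, D(1)=0.
D(2) = 1 x (0 + 1) = 1
D(3) = 2 x (1 + 0) = 2
D(4) = 3 x (2 + 1) = 9
D(5) = 4 x (9 + 2) = 44
D(6) = 5 x (D(5) + D(4)) = 5 x (44 + 9)

Final answer: D(6) = 265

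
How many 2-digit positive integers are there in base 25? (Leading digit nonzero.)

In base 25, the leading digit has 24 choices (1..24); each of the remaining 1 digits has 25 choices.
Total: 24 x 25^1.

Final answer: 600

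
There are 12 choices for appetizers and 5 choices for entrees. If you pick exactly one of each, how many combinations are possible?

By the multiplication principle: 12 x 5.

Final answer: 60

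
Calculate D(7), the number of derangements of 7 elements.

D(n) = (n-1)(D(n-1) + D(n-2)), D(0)=1, D(1)=0.
D(2) = 1 x (0 + 1) = 1
D(3) = 2 x (1 + 0) = 2
D(4) = 3 x (2 + 1) = 9
D(5) = 4 x (9 + 2) = 44
D(6) = 5 x (44 + 9) = 265
D(7) = 6 x (D(6) + D(5)) = 6 x (265 + 44)

Final answer: D(7) = 1854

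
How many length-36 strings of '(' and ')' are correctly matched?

The structures are counted by the Catalan number C_n. Here n = 18 (pairs).
C_n = C(2n,n)/(n+1), so C_{18} = C(36,18)/19 = 9075135300/19.

Final answer: C_{18} = 477638700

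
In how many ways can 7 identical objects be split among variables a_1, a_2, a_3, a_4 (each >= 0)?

Stars and bars with 7 stars and 3 bars:
C(7+4-1, 4-1) = C(10,3).

Final answer: C(10,3) = 120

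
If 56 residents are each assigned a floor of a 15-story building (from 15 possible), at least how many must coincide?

There are 15 possible values for floor of a 15-story building. With 56 residents and 15 categories, by pigeonhole: ceiling(56/15).

Final answer: 4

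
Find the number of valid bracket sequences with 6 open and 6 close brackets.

This is a standard Catalan-number count: the answer is C_n. Here n = 6 (pairs).
Using C_0 = 1 and C_(k+1) = C_k x 2(2k+1)/(k+2), build up term by term: C_1=1, C_2=2, C_3=5, C_4=14, C_5=42, C_6=132.

Final answer: C_{6} = 132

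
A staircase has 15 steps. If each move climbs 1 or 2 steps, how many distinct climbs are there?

Let f(n) count the ways. The last step is size 1 or 2, so f(n) = f(n-1) + f(n-2) with f(1)=1, f(2)=2.
Computing successive values: f(1)=1, f(2)=2, f(3)=3, f(4)=5, f(5)=8, f(6)=13, f(7)=21, f(8)=34, f(9)=55, f(10)=89, f(11)=144, f(12)=233, f(13)=377, f(14)=610, f(15)=987.

Final answer: 987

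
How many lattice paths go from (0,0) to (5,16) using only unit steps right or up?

Each path has 5 right steps and 16 up steps in some order (21 steps total).
Choose which 16 of the 21 steps are up: C(21,16).

Final answer: C(21,16) = 20349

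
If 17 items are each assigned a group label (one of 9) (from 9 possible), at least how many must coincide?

There are 9 possible values for group label (one of 9). With 17 items and 9 categories, by pigeonhole: ceiling(17/9).

Final answer: 2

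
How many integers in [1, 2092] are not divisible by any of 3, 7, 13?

|div by 3|=697, |div by 7|=298, |div by 13|=160.
|div by 3&7|=99, |div by 3&13|=53, |div by 7&13|=22, |div by all|=7.
By inclusion-exclusion, divisible by at least one: 697+298+160-99-53-22+7 = 988.
Not divisible by any: 2092 - 988.

Final answer: 1104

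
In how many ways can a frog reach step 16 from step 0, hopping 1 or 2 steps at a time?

Let f(n) count the ways. The last step is size 1 or 2, so f(n) = f(n-1) + f(n-2) with f(1)=1, f(2)=2.
Computing successive values: f(1)=1, f(2)=2, f(3)=3, f(4)=5, f(5)=8, f(6)=13, f(7)=21, f(8)=34, f(9)=55, f(10)=89, f(11)=144, f(12)=233, f(13)=377, f(14)=610, f(15)=987, f(16)=1597.

Final answer: 1597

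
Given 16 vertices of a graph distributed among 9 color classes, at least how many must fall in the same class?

By pigeonhole with 16 objects and 9 categories: ceiling(16/9).

Final answer: 2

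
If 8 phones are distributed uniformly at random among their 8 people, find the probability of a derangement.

Use the recurrence D(n) = (n-1)(D(n-1) + D(n-2)) with D(0)=1, D(1)=0.
Building up: D(2)=1, D(3)=2, D(4)=9, D(5)=44, D(6)=265, D(7)=1854, D(8)=14833.
Total arrangements: 8! = 40320.
Probability = D(8)/8! = 2119/5760.

Final answer: D(8)/8! = 14833/40320 = 0.367882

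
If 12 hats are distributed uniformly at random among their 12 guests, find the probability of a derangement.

Use the recurrence D(n) = (n-1)(D(n-1) + D(n-2)) with D(0)=1, D(1)=0.
Building up: D(2)=1, D(3)=2, D(4)=9, D(5)=44, D(6)=265, D(7)=1854, D(8)=14833, D(9)=133496, D(10)=1334961, D(11)=14684570, D(12)=176214841.
Total arrangements: 12! = 479001600.
Probability = D(12)/12! = 16019531/43545600.

Final answer: D(12)/12! = 176214841/479001600 = 0.367879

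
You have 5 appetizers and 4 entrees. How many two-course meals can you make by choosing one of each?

By the multiplication principle: 5 x 4.

Final answer: 20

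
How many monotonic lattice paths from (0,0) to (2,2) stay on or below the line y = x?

Total monotonic paths to (2,2): C(4,2) = 6.
Reflecting each bad path at its first crossing gives a bijection with paths to (1,3): C(4,3) = 4.
Valid Dyck paths: 6 - 4.
(Equivalently, C_{2} = C(4,2)/3 = 6/3.)

Final answer: C_{2} = 2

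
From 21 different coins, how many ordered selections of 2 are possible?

P(21,2) = 21!/(21-2)! = 21!/19!.

Final answer: P(21,2) = 420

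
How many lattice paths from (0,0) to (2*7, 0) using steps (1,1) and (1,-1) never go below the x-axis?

Total monotonic paths to (7,7): C(14,7) = 3432.
A path is bad iff it touches y = x + 1; reflecting its initial segment maps bad paths bijectively onto all paths to (6,8), of which there are C(14,8) = 3003.
Valid Dyck paths: 3432 - 3003.
(Equivalently, C_{7} = C(14,7)/8 = 3432/8.)

Final answer: C_{7} = 429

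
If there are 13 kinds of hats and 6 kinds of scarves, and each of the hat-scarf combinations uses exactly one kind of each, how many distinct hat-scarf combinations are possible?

By the multiplication principle: 13 x 6.

Final answer: 78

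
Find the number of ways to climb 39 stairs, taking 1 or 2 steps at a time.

Condition on the final move: it is a 1-step (f(n-1) ways to get there) or a 2-step (f(n-2) ways), so f(n) = f(n-1) + f(n-2), with f(1)=1, f(2)=2.
Building up term by term: f(1)=1, f(2)=2, f(3)=3, f(4)=5, f(5)=8, f(6)=13, f(7)=21, f(8)=34, f(9)=55, f(10)=89, f(11)=144, f(12)=233, f(13)=377, f(14)=610, f(15)=987, f(16)=1597, f(17)=2584, f(18)=4181, f(19)=6765, f(20)=10946, f(21)=17711, f(22)=28657, f(23)=46368, f(24)=75025, f(25)=121393, f(26)=196418, f(27)=317811, f(28)=514229, f(29)=832040, f(30)=1346269, f(31)=2178309, f(32)=3524578, f(33)=5702887, f(34)=9227465, f(35)=14930352, f(36)=24157817, f(37)=39088169, f(38)=63245986, f(39)=102334155.

Final answer: 102334155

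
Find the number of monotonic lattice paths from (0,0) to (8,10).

Each path has 8 right steps and 10 up steps in some order (18 steps total).
Choose which 10 of the 18 steps are up: C(18,10).

Final answer: C(18,10) = 43758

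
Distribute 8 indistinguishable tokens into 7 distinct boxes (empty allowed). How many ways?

Stars and bars: C(n+k-1, k-1) = C(14,6).

Final answer: C(14,6) = 3003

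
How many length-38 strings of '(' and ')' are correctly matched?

This is counted by the nth Catalan number C_n. Here n = 19 (pairs).
Using C_0 = 1 and C_(k+1) = C_k x 2(2k+1)/(k+2), build up term by term: C_1=1, C_2=2, C_3=5, C_4=14, C_5=42, C_6=132, C_7=429, C_8=1430, C_9=4862, C_10=16796, C_11=58786, C_12=208012, C_13=742900, C_14=2674440, C_15=9694845, C_16=35357670, C_17=129644790, C_18=477638700, C_19=1767263190.

Final answer: C_{19} = 1767263190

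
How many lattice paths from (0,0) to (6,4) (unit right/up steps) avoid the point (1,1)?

Total paths to (6,4): C(10,4) = 210.
Paths through (1,1): C(2,1) x C(8,3) = 112.
Avoiding (1,1): 210 - 112.

Final answer: 98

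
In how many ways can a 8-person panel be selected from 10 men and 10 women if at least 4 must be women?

Sum over valid woman counts:
C(10,4)C(10,4) = 44100
C(10,5)C(10,3) = 30240
C(10,6)C(10,2) = 9450
C(10,7)C(10,1) = 1200
C(10,8)C(10,0) = 45
Total: 44100 + 30240 + 9450 + 1200 + 45.

Final answer: 85035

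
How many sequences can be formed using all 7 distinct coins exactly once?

The number of ways to arrange 7 distinct objects is 7!.

Final answer: 7! = 5040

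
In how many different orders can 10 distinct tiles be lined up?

The number of ways to arrange 10 distinct objects is 10!.

Final answer: 10! = 3628800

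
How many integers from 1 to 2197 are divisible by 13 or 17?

Multiples of 13: 169. Multiples of 17: 129. Of both (lcm=221): 9.
By inclusion-exclusion: 169 + 129 - 9.

Final answer: 289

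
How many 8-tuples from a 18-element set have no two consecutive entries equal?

First character: 18 choices. Each subsequent: 17 choices (must differ from the previous one).
Total: 18 x 17^7.

Final answer: 18 x 17^{7} = 7386096114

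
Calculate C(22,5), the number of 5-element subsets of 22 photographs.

C(22,5) = 22!/(5! x (22-5)!).

Final answer: C(22,5) = 26334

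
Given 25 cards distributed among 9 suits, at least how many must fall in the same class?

By pigeonhole with 25 objects and 9 categories: ceiling(25/9).

Final answer: 3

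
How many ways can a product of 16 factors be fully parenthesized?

The structures are counted by the Catalan number C_n. Here n = 16 - 1 = 15.
C_n = C(2n,n)/(n+1), so C_{15} = C(30,15)/16 = 155117520/16.

Final answer: C_{15} = 9694845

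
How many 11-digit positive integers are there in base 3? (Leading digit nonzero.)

In base 3, the leading digit has 2 choices (1..2); each of the remaining 10 digits has 3 choices.
Total: 2 x 3^10.

Final answer: 118098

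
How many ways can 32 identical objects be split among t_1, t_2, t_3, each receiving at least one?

Substitute t'_i = t_i - 1 (so t'_i >= 0). Then sum t'_i = 32 - 3 = 29.
Stars and bars: C(29+3-1, 3-1) = C(31,2).

Final answer: C(31,2) = 465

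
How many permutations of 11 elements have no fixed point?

D(n) = (n-1)(D(n-1) + D(n-2)), D(0)=1, D(1)=0.
D(2) = 1 x (0 + 1) = 1
D(3) = 2 x (1 + 0) = 2
D(4) = 3 x (2 + 1) = 9
D(5) = 4 x (9 + 2) = 44
D(6) = 5 x (44 + 9) = 265
D(7) = 6 x (265 + 44) = 1854
D(8) = 7 x (1854 + 265) = 14833
D(9) = 8 x (14833 + 1854) = 133496
D(10) = 9 x (133496 + 14833) = 1334961
D(11) = 10 x (D(10) + D(9)) = 10 x (1334961 + 133496)

Final answer: D(11) = 14684570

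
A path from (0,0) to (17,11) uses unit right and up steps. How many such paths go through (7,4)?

Paths (0,0)->(7,4): C(11,4) = 330.
Paths (7,4)->(17,11): C(17,7) = 19448.
By multiplication principle: 330 x 19448.

Final answer: 6417840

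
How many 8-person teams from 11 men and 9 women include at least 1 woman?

Sum over valid woman counts:
C(9,1)C(11,7) = 2970
C(9,2)C(11,6) = 16632
C(9,3)C(11,5) = 38808
C(9,4)C(11,4) = 41580
C(9,5)C(11,3) = 20790
C(9,6)C(11,2) = 4620
C(9,7)C(11,1) = 396
C(9,8)C(11,0) = 9
Total: 2970 + 16632 + 38808 + 41580 + 20790 + 4620 + 396 + 9.

Final answer: 125805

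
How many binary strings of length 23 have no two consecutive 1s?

A valid string ends in 0 (append to any length-(n-1) valid string) or in 01 (append to any length-(n-2) valid string), so a(n) = a(n-1) + a(n-2) with a(1)=2, a(2)=3.
Building up term by term: a(1)=2, a(2)=3, a(3)=5, a(4)=8, a(5)=13, a(6)=21, a(7)=34, a(8)=55, a(9)=89, a(10)=144, a(11)=233, a(12)=377, a(13)=610, a(14)=987, a(15)=1597, a(16)=2584, a(17)=4181, a(18)=6765, a(19)=10946, a(20)=17711, a(21)=28657, a(22)=46368, a(23)=75025.

Final answer: 75025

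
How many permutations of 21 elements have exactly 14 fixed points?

Choose which 14 elements are fixed: C(21,14) = 116280.
Derange the remaining 7 using D(j) = (j-1)(D(j-1) + D(j-2)), D(0)=1, D(1)=0: D(2)=1, D(3)=2, D(4)=9, D(5)=44, D(6)=265, D(7)=1854.
Total: 116280 x 1854.

Final answer: C(21,14) D(7) = 215583120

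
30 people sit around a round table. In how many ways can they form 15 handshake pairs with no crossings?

This is counted by the nth Catalan number C_n. Here n = 30/2 = 15.
C_n = (2n)!/(n!(n+1)!), so C_{15} = 30!/(15! x 16!) = C(30,15)/16 = 155117520/16.

Final answer: C_{15} = 9694845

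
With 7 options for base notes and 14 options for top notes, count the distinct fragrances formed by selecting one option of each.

By the multiplication principle: 7 x 14.

Final answer: 98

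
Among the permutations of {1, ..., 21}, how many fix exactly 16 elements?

Choose which 16 elements are fixed: C(21,16) = 20349.
Derange the remaining 5 using D(j) = (j-1)(D(j-1) + D(j-2)), D(0)=1, D(1)=0: D(2)=1, D(3)=2, D(4)=9, D(5)=44.
Total: 20349 x 44.

Final answer: C(21,16) D(5) = 895356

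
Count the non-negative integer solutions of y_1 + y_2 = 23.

Stars and bars with 23 stars and 1 bars:
C(23+2-1, 2-1) = C(24,1).

Final answer: C(24,1) = 24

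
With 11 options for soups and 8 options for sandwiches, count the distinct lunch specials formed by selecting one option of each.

By the multiplication principle: 11 x 8.

Final answer: 88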